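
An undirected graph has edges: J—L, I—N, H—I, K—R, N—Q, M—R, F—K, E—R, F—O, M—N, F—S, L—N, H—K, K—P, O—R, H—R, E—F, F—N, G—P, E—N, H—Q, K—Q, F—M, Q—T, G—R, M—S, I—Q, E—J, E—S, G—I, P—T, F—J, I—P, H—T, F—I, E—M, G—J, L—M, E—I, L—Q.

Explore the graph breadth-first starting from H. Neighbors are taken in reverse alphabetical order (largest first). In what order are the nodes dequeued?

H -> T -> R -> Q -> K -> I -> P -> O -> M -> G -> E -> N -> L -> F -> S -> J

Visit H; enqueue T, R, Q, K, I → queue [T, R, Q, K, I]
Visit T; enqueue P → queue [R, Q, K, I, P]
Visit R; enqueue O, M, G, E → queue [Q, K, I, P, O, M, G, E]
Visit Q; enqueue N, L → queue [K, I, P, O, M, G, E, N, L]
Visit K; enqueue F → queue [I, P, O, M, G, E, N, L, F]
Visit I → queue [P, O, M, G, E, N, L, F]
Visit P → queue [O, M, G, E, N, L, F]
Visit O → queue [M, G, E, N, L, F]
Visit M; enqueue S → queue [G, E, N, L, F, S]
Visit G; enqueue J → queue [E, N, L, F, S, J]
Visit E → queue [N, L, F, S, J]
Visit N → queue [L, F, S, J]
Visit L → queue [F, S, J]
Visit F → queue [S, J]
Visit S → queue [J]
Visit J → queue []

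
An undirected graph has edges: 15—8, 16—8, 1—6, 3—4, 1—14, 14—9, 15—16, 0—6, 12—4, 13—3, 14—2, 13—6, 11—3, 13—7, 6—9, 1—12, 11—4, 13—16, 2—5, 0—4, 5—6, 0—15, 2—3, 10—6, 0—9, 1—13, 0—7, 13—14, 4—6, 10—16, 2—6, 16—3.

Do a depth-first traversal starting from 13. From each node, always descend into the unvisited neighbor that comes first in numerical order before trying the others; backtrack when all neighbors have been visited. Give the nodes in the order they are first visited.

Visit 13
13 → 1
1 → 6
6 → 0
0 → 4
4 → 3
3 → 2
2 → 5
2 → 14
14 → 9
3 → 11
3 → 16
16 → 8
8 → 15
16 → 10
4 → 12
0 → 7

13, 1, 6, 0, 4, 3, 2, 5, 14, 9, 11, 16, 8, 15, 10, 12, 7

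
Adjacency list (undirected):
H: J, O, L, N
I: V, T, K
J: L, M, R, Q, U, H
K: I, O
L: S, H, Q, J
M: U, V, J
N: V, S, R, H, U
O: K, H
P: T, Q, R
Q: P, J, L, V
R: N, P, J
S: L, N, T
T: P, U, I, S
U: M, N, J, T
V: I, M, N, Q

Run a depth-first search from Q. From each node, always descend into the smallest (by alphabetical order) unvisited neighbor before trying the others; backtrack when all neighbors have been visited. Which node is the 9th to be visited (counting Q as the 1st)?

T

Visit Q
Q → J
J → H
H → L
L → S
S → N
N → R
R → P
P → T
T → I
I → K
K → O
I → V
V → M
M → U

Visit order: Q, J, H, L, S, N, R, P, T, I, K, O, V, M, U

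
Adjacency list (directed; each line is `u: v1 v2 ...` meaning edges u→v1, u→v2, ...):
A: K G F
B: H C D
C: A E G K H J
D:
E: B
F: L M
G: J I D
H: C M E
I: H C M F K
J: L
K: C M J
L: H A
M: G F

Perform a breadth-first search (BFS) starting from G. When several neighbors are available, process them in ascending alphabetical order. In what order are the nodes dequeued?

Visit G; enqueue D, I, J → queue [D, I, J]
Visit D → queue [I, J]
Visit I; enqueue C, F, H, K, M → queue [J, C, F, H, K, M]
Visit J; enqueue L → queue [C, F, H, K, M, L]
Visit C; enqueue A, E → queue [F, H, K, M, L, A, E]
Visit F → queue [H, K, M, L, A, E]
Visit H → queue [K, M, L, A, E]
Visit K → queue [M, L, A, E]
Visit M → queue [L, A, E]
Visit L → queue [A, E]
Visit A → queue [E]
Visit E; enqueue B → queue [B]
Visit B → queue []

G → D → I → J → C → F → H → K → M → L → A → E → B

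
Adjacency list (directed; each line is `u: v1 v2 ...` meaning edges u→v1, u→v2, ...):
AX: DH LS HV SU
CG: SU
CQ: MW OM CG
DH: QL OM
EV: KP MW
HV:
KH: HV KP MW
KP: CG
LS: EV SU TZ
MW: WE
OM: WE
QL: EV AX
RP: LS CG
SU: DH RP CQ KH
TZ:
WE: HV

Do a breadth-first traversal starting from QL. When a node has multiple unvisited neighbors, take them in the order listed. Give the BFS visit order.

Visit QL; enqueue EV, AX → queue [EV, AX]
Visit EV; enqueue KP, MW → queue [AX, KP, MW]
Visit AX; enqueue DH, LS, HV, SU → queue [KP, MW, DH, LS, HV, SU]
Visit KP; enqueue CG → queue [MW, DH, LS, HV, SU, CG]
Visit MW; enqueue WE → queue [DH, LS, HV, SU, CG, WE]
Visit DH; enqueue OM → queue [LS, HV, SU, CG, WE, OM]
Visit LS; enqueue TZ → queue [HV, SU, CG, WE, OM, TZ]
Visit HV → queue [SU, CG, WE, OM, TZ]
Visit SU; enqueue RP, CQ, KH → queue [CG, WE, OM, TZ, RP, CQ, KH]
Visit CG → queue [WE, OM, TZ, RP, CQ, KH]
Visit WE → queue [OM, TZ, RP, CQ, KH]
Visit OM → queue [TZ, RP, CQ, KH]
Visit TZ → queue [RP, CQ, KH]
Visit RP → queue [CQ, KH]
Visit CQ → queue [KH]
Visit KH → queue []

QL, EV, AX, KP, MW, DH, LS, HV, SU, CG, WE, OM, TZ, RP, CQ, KH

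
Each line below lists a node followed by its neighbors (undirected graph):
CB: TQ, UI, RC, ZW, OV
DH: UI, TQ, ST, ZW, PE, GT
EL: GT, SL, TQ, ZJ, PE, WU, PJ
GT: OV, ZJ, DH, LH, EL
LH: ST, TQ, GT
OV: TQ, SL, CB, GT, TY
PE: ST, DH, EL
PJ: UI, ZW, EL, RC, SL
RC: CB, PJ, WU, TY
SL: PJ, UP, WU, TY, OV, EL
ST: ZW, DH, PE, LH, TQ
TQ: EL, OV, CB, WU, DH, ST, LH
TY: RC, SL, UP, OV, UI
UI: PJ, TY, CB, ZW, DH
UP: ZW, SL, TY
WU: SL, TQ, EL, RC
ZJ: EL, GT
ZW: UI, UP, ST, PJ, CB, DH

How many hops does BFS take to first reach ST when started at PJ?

Level 0: PJ
Level 1: EL, RC, SL, UI, ZW
Level 2: CB, DH, GT, OV, PE, ST, TQ, TY, UP, WU, ZJ
Level 3: LH
ST first appears at level 2.

2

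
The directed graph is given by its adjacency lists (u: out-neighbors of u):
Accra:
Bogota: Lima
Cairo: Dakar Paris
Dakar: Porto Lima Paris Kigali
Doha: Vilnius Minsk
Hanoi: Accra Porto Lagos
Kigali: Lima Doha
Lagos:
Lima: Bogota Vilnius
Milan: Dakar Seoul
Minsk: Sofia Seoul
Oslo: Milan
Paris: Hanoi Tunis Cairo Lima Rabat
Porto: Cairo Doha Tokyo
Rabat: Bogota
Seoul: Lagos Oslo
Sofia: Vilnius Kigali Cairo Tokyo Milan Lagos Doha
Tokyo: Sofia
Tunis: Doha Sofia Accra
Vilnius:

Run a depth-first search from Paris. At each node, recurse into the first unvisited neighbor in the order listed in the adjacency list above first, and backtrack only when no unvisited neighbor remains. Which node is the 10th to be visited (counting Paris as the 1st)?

Visit Paris
Paris → Hanoi
Hanoi → Accra
Hanoi → Porto
Porto → Cairo
Cairo → Dakar
Dakar → Lima
Lima → Bogota
Lima → Vilnius
Dakar → Kigali
Kigali → Doha
Doha → Minsk
Minsk → Sofia
Sofia → Tokyo
Sofia → Milan
Milan → Seoul
Seoul → Lagos
Seoul → Oslo
Paris → Tunis
Paris → Rabat

Visit order: Paris, Hanoi, Accra, Porto, Cairo, Dakar, Lima, Bogota, Vilnius, Kigali, Doha, Minsk, Sofia, Tokyo, Milan, Seoul, Lagos, Oslo, Tunis, Rabat

Kigali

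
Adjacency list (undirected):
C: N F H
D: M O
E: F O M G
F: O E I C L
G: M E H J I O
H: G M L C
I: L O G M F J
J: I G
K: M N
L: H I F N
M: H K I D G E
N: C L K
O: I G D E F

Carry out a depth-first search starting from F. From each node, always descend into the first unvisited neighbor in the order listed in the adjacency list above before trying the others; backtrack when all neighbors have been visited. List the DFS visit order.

Visit F
F → O
O → I
I → L
L → H
H → G
G → M
M → K
K → N
N → C
M → D
M → E
G → J

F O I L H G M K N C D E J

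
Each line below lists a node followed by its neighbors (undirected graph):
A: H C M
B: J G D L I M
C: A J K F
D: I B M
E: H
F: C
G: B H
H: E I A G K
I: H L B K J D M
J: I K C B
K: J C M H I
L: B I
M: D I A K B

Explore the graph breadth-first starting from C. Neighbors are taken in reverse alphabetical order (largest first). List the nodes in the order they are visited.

C K J F A M I H B D L G E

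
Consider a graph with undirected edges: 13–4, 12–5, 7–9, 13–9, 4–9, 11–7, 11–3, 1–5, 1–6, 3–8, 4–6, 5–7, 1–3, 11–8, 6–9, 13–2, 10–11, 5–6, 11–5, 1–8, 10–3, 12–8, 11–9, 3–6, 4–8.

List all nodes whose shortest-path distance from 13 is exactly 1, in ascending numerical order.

2, 4, 9

Level 0: 13
Level 1: 2, 4, 9
Level 2: 6, 7, 8, 11
Level 3: 1, 3, 5, 10, 12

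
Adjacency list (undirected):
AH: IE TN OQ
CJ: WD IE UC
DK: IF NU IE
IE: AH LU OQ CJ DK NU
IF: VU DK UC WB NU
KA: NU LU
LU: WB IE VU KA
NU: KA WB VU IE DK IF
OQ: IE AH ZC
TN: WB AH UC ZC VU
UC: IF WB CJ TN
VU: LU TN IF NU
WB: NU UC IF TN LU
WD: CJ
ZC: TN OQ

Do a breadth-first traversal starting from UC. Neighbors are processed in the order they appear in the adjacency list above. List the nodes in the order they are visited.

Visit UC; enqueue IF, WB, CJ, TN → queue [IF, WB, CJ, TN]
Visit IF; enqueue VU, DK, NU → queue [WB, CJ, TN, VU, DK, NU]
Visit WB; enqueue LU → queue [CJ, TN, VU, DK, NU, LU]
Visit CJ; enqueue WD, IE → queue [TN, VU, DK, NU, LU, WD, IE]
Visit TN; enqueue AH, ZC → queue [VU, DK, NU, LU, WD, IE, AH, ZC]
Visit VU → queue [DK, NU, LU, WD, IE, AH, ZC]
Visit DK → queue [NU, LU, WD, IE, AH, ZC]
Visit NU; enqueue KA → queue [LU, WD, IE, AH, ZC, KA]
Visit LU → queue [WD, IE, AH, ZC, KA]
Visit WD → queue [IE, AH, ZC, KA]
Visit IE; enqueue OQ → queue [AH, ZC, KA, OQ]
Visit AH → queue [ZC, KA, OQ]
Visit ZC → queue [KA, OQ]
Visit KA → queue [OQ]
Visit OQ → queue []

UC, IF, WB, CJ, TN, VU, DK, NU, LU, WD, IE, AH, ZC, KA, OQ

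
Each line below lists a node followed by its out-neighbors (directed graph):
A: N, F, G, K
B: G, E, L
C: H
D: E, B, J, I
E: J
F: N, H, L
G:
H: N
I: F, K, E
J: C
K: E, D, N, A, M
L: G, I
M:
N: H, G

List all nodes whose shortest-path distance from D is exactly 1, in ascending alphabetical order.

B, E, I, J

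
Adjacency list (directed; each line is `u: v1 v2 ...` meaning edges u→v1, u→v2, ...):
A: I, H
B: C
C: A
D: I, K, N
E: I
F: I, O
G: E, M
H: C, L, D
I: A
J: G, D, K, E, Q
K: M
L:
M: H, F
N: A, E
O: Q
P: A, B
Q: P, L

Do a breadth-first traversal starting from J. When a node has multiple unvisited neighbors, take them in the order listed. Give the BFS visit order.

Visit J; enqueue G, D, K, E, Q → queue [G, D, K, E, Q]
Visit G; enqueue M → queue [D, K, E, Q, M]
Visit D; enqueue I, N → queue [K, E, Q, M, I, N]
Visit K → queue [E, Q, M, I, N]
Visit E → queue [Q, M, I, N]
Visit Q; enqueue P, L → queue [M, I, N, P, L]
Visit M; enqueue H, F → queue [I, N, P, L, H, F]
Visit I; enqueue A → queue [N, P, L, H, F, A]
Visit N → queue [P, L, H, F, A]
Visit P; enqueue B → queue [L, H, F, A, B]
Visit L → queue [H, F, A, B]
Visit H; enqueue C → queue [F, A, B, C]
Visit F; enqueue O → queue [A, B, C, O]
Visit A → queue [B, C, O]
Visit B → queue [C, O]
Visit C → queue [O]
Visit O → queue []

J, G, D, K, E, Q, M, I, N, P, L, H, F, A, B, C, O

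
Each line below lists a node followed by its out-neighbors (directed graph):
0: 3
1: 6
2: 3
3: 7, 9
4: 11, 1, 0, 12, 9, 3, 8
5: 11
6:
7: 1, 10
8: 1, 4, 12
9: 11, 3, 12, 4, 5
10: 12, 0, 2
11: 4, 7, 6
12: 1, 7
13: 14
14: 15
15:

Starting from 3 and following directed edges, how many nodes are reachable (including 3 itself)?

BFS from 3 visits: 3, 7, 9, 1, 10, 4, 5, 11, 12, 6, 0, 2, 8
Reachable nodes: 13 of 16 total.

13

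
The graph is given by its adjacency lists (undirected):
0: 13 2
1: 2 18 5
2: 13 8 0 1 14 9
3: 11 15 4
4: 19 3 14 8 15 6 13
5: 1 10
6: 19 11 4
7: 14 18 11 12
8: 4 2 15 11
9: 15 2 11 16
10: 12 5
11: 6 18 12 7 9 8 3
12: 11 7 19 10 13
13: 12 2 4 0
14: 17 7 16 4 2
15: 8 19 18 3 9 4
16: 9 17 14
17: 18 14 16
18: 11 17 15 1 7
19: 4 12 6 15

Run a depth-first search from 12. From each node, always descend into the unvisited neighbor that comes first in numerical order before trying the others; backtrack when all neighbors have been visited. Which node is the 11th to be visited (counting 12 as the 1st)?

0

Visit 12
12 → 7
7 → 11
11 → 3
3 → 4
4 → 6
6 → 19
19 → 15
15 → 8
8 → 2
2 → 0
0 → 13
2 → 1
1 → 5
5 → 10
1 → 18
18 → 17
17 → 14
14 → 16
16 → 9

Visit order: 12, 7, 11, 3, 4, 6, 19, 15, 8, 2, 0, 13, 1, 5, 10, 18, 17, 14, 16, 9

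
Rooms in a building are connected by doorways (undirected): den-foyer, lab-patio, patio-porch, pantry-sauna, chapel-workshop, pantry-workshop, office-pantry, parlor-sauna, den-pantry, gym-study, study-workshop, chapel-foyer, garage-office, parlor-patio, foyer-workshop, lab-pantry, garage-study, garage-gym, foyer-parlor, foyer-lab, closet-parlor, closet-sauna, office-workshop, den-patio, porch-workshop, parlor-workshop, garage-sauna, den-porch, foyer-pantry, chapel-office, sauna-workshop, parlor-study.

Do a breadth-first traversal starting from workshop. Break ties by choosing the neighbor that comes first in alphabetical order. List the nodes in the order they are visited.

Visit workshop; enqueue chapel, foyer, office, pantry, parlor, porch, sauna, study → queue [chapel, foyer, office, pantry, parlor, porch, sauna, study]
Visit chapel → queue [foyer, office, pantry, parlor, porch, sauna, study]
Visit foyer; enqueue den, lab → queue [office, pantry, parlor, porch, sauna, study, den, lab]
Visit office; enqueue garage → queue [pantry, parlor, porch, sauna, study, den, lab, garage]
Visit pantry → queue [parlor, porch, sauna, study, den, lab, garage]
Visit parlor; enqueue closet, patio → queue [porch, sauna, study, den, lab, garage, closet, patio]
Visit porch → queue [sauna, study, den, lab, garage, closet, patio]
Visit sauna → queue [study, den, lab, garage, closet, patio]
Visit study; enqueue gym → queue [den, lab, garage, closet, patio, gym]
Visit den → queue [lab, garage, closet, patio, gym]
Visit lab → queue [garage, closet, patio, gym]
Visit garage → queue [closet, patio, gym]
Visit closet → queue [patio, gym]
Visit patio → queue [gym]
Visit gym → queue []

workshop -> chapel -> foyer -> office -> pantry -> parlor -> porch -> sauna -> study -> den -> lab -> garage -> closet -> patio -> gym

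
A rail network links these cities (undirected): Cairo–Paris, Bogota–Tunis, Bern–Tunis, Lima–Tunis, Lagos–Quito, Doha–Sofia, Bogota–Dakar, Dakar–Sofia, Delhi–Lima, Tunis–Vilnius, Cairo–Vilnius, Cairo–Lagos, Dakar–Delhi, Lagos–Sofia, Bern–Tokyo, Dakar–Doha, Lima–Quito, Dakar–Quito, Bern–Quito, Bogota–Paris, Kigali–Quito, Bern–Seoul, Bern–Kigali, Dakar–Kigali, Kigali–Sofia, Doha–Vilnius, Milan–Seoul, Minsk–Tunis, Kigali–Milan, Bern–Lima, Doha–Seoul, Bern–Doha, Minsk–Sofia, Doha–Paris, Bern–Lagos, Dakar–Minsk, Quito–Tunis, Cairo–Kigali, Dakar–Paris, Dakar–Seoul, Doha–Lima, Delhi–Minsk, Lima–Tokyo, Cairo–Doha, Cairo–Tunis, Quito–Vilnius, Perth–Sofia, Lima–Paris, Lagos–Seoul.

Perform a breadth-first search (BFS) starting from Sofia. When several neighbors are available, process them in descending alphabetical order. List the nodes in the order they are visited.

Visit Sofia; enqueue Perth, Minsk, Lagos, Kigali, Doha, Dakar → queue [Perth, Minsk, Lagos, Kigali, Doha, Dakar]
Visit Perth → queue [Minsk, Lagos, Kigali, Doha, Dakar]
Visit Minsk; enqueue Tunis, Delhi → queue [Lagos, Kigali, Doha, Dakar, Tunis, Delhi]
Visit Lagos; enqueue Seoul, Quito, Cairo, Bern → queue [Kigali, Doha, Dakar, Tunis, Delhi, Seoul, Quito, Cairo, Bern]
Visit Kigali; enqueue Milan → queue [Doha, Dakar, Tunis, Delhi, Seoul, Quito, Cairo, Bern, Milan]
Visit Doha; enqueue Vilnius, Paris, Lima → queue [Dakar, Tunis, Delhi, Seoul, Quito, Cairo, Bern, Milan, Vilnius, Paris, Lima]
Visit Dakar; enqueue Bogota → queue [Tunis, Delhi, Seoul, Quito, Cairo, Bern, Milan, Vilnius, Paris, Lima, Bogota]
Visit Tunis → queue [Delhi, Seoul, Quito, Cairo, Bern, Milan, Vilnius, Paris, Lima, Bogota]
Visit Delhi → queue [Seoul, Quito, Cairo, Bern, Milan, Vilnius, Paris, Lima, Bogota]
Visit Seoul → queue [Quito, Cairo, Bern, Milan, Vilnius, Paris, Lima, Bogota]
Visit Quito → queue [Cairo, Bern, Milan, Vilnius, Paris, Lima, Bogota]
Visit Cairo → queue [Bern, Milan, Vilnius, Paris, Lima, Bogota]
Visit Bern; enqueue Tokyo → queue [Milan, Vilnius, Paris, Lima, Bogota, Tokyo]
Visit Milan → queue [Vilnius, Paris, Lima, Bogota, Tokyo]
Visit Vilnius → queue [Paris, Lima, Bogota, Tokyo]
Visit Paris → queue [Lima, Bogota, Tokyo]
Visit Lima → queue [Bogota, Tokyo]
Visit Bogota → queue [Tokyo]
Visit Tokyo → queue []

Sofia, Perth, Minsk, Lagos, Kigali, Doha, Dakar, Tunis, Delhi, Seoul, Quito, Cairo, Bern, Milan, Vilnius, Paris, Lima, Bogota, Tokyo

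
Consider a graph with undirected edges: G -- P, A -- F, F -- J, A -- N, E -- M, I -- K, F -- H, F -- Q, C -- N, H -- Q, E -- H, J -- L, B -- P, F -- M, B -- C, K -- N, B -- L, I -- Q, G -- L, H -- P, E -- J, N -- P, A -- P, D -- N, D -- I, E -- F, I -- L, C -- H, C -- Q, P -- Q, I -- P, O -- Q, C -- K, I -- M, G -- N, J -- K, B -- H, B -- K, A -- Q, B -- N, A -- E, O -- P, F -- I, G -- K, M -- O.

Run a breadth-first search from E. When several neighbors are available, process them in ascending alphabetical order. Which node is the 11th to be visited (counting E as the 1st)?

B

Visit E; enqueue A, F, H, J, M → queue [A, F, H, J, M]
Visit A; enqueue N, P, Q → queue [F, H, J, M, N, P, Q]
Visit F; enqueue I → queue [H, J, M, N, P, Q, I]
Visit H; enqueue B, C → queue [J, M, N, P, Q, I, B, C]
Visit J; enqueue K, L → queue [M, N, P, Q, I, B, C, K, L]
Visit M; enqueue O → queue [N, P, Q, I, B, C, K, L, O]
Visit N; enqueue D, G → queue [P, Q, I, B, C, K, L, O, D, G]
Visit P → queue [Q, I, B, C, K, L, O, D, G]
Visit Q → queue [I, B, C, K, L, O, D, G]
Visit I → queue [B, C, K, L, O, D, G]
Visit B → queue [C, K, L, O, D, G]
Visit C → queue [K, L, O, D, G]
Visit K → queue [L, O, D, G]
Visit L → queue [O, D, G]
Visit O → queue [D, G]
Visit D → queue [G]
Visit G → queue []

Visit order: E, A, F, H, J, M, N, P, Q, I, B, C, K, L, O, D, G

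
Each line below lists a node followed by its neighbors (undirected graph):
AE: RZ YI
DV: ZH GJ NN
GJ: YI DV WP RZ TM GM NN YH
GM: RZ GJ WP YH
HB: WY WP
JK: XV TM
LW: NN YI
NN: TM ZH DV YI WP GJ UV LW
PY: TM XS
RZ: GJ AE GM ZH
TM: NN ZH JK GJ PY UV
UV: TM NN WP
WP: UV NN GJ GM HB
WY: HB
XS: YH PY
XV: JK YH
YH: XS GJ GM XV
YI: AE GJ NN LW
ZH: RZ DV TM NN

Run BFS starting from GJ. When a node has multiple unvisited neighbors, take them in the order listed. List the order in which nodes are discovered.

Visit GJ; enqueue YI, DV, WP, RZ, TM, GM, NN, YH → queue [YI, DV, WP, RZ, TM, GM, NN, YH]
Visit YI; enqueue AE, LW → queue [DV, WP, RZ, TM, GM, NN, YH, AE, LW]
Visit DV; enqueue ZH → queue [WP, RZ, TM, GM, NN, YH, AE, LW, ZH]
Visit WP; enqueue UV, HB → queue [RZ, TM, GM, NN, YH, AE, LW, ZH, UV, HB]
Visit RZ → queue [TM, GM, NN, YH, AE, LW, ZH, UV, HB]
Visit TM; enqueue JK, PY → queue [GM, NN, YH, AE, LW, ZH, UV, HB, JK, PY]
Visit GM → queue [NN, YH, AE, LW, ZH, UV, HB, JK, PY]
Visit NN → queue [YH, AE, LW, ZH, UV, HB, JK, PY]
Visit YH; enqueue XS, XV → queue [AE, LW, ZH, UV, HB, JK, PY, XS, XV]
Visit AE → queue [LW, ZH, UV, HB, JK, PY, XS, XV]
Visit LW → queue [ZH, UV, HB, JK, PY, XS, XV]
Visit ZH → queue [UV, HB, JK, PY, XS, XV]
Visit UV → queue [HB, JK, PY, XS, XV]
Visit HB; enqueue WY → queue [JK, PY, XS, XV, WY]
Visit JK → queue [PY, XS, XV, WY]
Visit PY → queue [XS, XV, WY]
Visit XS → queue [XV, WY]
Visit XV → queue [WY]
Visit WY → queue []

GJ YI DV WP RZ TM GM NN YH AE LW ZH UV HB JK PY XS XV WY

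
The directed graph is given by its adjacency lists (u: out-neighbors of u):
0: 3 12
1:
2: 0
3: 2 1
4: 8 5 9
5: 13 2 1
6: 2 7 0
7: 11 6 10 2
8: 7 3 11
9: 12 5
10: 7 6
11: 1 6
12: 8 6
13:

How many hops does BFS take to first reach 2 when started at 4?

2

Level 0: 4
Level 1: 5, 8, 9
Level 2: 1, 2, 3, 7, 11, 12, 13
Level 3: 0, 6, 10
2 first appears at level 2.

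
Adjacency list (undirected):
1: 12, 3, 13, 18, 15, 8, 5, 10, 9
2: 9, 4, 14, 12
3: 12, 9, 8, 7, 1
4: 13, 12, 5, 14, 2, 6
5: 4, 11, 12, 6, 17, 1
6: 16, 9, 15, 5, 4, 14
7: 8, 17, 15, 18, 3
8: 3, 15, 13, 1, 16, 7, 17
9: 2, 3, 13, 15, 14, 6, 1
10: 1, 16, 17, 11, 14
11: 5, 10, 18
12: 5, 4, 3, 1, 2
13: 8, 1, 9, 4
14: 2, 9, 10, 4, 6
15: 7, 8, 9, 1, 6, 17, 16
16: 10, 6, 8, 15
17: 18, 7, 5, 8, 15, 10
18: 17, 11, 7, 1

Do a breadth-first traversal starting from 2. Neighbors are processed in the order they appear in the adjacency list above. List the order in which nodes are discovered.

Visit 2; enqueue 9, 4, 14, 12 → queue [9, 4, 14, 12]
Visit 9; enqueue 3, 13, 15, 6, 1 → queue [4, 14, 12, 3, 13, 15, 6, 1]
Visit 4; enqueue 5 → queue [14, 12, 3, 13, 15, 6, 1, 5]
Visit 14; enqueue 10 → queue [12, 3, 13, 15, 6, 1, 5, 10]
Visit 12 → queue [3, 13, 15, 6, 1, 5, 10]
Visit 3; enqueue 8, 7 → queue [13, 15, 6, 1, 5, 10, 8, 7]
Visit 13 → queue [15, 6, 1, 5, 10, 8, 7]
Visit 15; enqueue 17, 16 → queue [6, 1, 5, 10, 8, 7, 17, 16]
Visit 6 → queue [1, 5, 10, 8, 7, 17, 16]
Visit 1; enqueue 18 → queue [5, 10, 8, 7, 17, 16, 18]
Visit 5; enqueue 11 → queue [10, 8, 7, 17, 16, 18, 11]
Visit 10 → queue [8, 7, 17, 16, 18, 11]
Visit 8 → queue [7, 17, 16, 18, 11]
Visit 7 → queue [17, 16, 18, 11]
Visit 17 → queue [16, 18, 11]
Visit 16 → queue [18, 11]
Visit 18 → queue [11]
Visit 11 → queue []

2 9 4 14 12 3 13 15 6 1 5 10 8 7 17 16 18 11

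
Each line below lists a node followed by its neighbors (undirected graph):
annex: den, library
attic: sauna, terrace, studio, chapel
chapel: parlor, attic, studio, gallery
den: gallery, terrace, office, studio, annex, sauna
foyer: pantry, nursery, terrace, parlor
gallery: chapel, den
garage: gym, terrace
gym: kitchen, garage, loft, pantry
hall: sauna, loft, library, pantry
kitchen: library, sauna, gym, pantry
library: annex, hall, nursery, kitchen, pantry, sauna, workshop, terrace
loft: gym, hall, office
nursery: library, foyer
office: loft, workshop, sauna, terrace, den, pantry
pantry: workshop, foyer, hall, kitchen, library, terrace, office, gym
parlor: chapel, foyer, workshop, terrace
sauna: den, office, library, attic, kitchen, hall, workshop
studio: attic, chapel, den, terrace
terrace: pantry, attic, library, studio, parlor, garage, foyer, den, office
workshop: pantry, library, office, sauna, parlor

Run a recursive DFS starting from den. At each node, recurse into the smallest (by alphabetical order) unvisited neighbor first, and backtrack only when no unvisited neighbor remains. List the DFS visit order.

den → annex → library → hall → loft → gym → garage → terrace → attic → chapel → gallery → parlor → foyer → nursery → pantry → kitchen → sauna → office → workshop → studio

Visit den
den → annex
annex → library
library → hall
hall → loft
loft → gym
gym → garage
garage → terrace
terrace → attic
attic → chapel
chapel → gallery
chapel → parlor
parlor → foyer
foyer → nursery
foyer → pantry
pantry → kitchen
kitchen → sauna
sauna → office
office → workshop
chapel → studio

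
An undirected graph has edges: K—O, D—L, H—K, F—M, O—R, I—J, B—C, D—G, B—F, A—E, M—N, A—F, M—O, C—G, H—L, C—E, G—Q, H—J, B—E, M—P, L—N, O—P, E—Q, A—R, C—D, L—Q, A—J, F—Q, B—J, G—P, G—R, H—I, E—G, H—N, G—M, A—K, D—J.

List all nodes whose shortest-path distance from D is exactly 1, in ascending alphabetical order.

Level 0: D
Level 1: C, G, J, L
Level 2: A, B, E, H, I, M, N, P, Q, R
Level 3: F, K, O

C, G, J, L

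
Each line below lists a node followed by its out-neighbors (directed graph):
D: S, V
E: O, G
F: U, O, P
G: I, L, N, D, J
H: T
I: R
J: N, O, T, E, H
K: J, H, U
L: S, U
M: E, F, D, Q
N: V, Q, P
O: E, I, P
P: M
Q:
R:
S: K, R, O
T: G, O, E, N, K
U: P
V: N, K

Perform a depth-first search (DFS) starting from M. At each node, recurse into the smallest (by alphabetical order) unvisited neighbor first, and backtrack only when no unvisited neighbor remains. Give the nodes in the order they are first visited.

M → D → S → K → H → T → E → G → I → R → J → N → P → Q → V → O → L → U → F

Visit M
M → D
D → S
S → K
K → H
H → T
T → E
E → G
G → I
I → R
G → J
J → N
N → P
N → Q
N → V
J → O
G → L
L → U
M → F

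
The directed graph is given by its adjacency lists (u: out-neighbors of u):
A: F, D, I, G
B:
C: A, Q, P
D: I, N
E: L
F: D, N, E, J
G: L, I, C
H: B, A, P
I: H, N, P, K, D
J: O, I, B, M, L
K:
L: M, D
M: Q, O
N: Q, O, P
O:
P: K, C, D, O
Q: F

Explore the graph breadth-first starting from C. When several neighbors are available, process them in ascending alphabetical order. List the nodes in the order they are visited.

C → A → P → Q → D → F → G → I → K → O → N → E → J → L → H → B → M

Visit C; enqueue A, P, Q → queue [A, P, Q]
Visit A; enqueue D, F, G, I → queue [P, Q, D, F, G, I]
Visit P; enqueue K, O → queue [Q, D, F, G, I, K, O]
Visit Q → queue [D, F, G, I, K, O]
Visit D; enqueue N → queue [F, G, I, K, O, N]
Visit F; enqueue E, J → queue [G, I, K, O, N, E, J]
Visit G; enqueue L → queue [I, K, O, N, E, J, L]
Visit I; enqueue H → queue [K, O, N, E, J, L, H]
Visit K → queue [O, N, E, J, L, H]
Visit O → queue [N, E, J, L, H]
Visit N → queue [E, J, L, H]
Visit E → queue [J, L, H]
Visit J; enqueue B, M → queue [L, H, B, M]
Visit L → queue [H, B, M]
Visit H → queue [B, M]
Visit B → queue [M]
Visit M → queue []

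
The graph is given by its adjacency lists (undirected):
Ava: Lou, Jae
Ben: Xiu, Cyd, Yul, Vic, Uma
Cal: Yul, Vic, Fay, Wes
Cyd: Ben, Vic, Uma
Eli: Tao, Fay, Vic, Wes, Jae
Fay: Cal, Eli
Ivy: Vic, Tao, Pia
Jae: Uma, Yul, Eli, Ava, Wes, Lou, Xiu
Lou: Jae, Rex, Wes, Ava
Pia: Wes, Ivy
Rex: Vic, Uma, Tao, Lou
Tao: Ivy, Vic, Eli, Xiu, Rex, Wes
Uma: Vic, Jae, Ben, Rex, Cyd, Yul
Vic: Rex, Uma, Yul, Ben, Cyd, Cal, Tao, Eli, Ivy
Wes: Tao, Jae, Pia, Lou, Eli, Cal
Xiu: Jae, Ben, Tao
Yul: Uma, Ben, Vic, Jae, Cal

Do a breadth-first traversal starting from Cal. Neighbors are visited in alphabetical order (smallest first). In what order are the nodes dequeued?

Cal Fay Vic Wes Yul Eli Ben Cyd Ivy Rex Tao Uma Jae Lou Pia Xiu Ava

Visit Cal; enqueue Fay, Vic, Wes, Yul → queue [Fay, Vic, Wes, Yul]
Visit Fay; enqueue Eli → queue [Vic, Wes, Yul, Eli]
Visit Vic; enqueue Ben, Cyd, Ivy, Rex, Tao, Uma → queue [Wes, Yul, Eli, Ben, Cyd, Ivy, Rex, Tao, Uma]
Visit Wes; enqueue Jae, Lou, Pia → queue [Yul, Eli, Ben, Cyd, Ivy, Rex, Tao, Uma, Jae, Lou, Pia]
Visit Yul → queue [Eli, Ben, Cyd, Ivy, Rex, Tao, Uma, Jae, Lou, Pia]
Visit Eli → queue [Ben, Cyd, Ivy, Rex, Tao, Uma, Jae, Lou, Pia]
Visit Ben; enqueue Xiu → queue [Cyd, Ivy, Rex, Tao, Uma, Jae, Lou, Pia, Xiu]
Visit Cyd → queue [Ivy, Rex, Tao, Uma, Jae, Lou, Pia, Xiu]
Visit Ivy → queue [Rex, Tao, Uma, Jae, Lou, Pia, Xiu]
Visit Rex → queue [Tao, Uma, Jae, Lou, Pia, Xiu]
Visit Tao → queue [Uma, Jae, Lou, Pia, Xiu]
Visit Uma → queue [Jae, Lou, Pia, Xiu]
Visit Jae; enqueue Ava → queue [Lou, Pia, Xiu, Ava]
Visit Lou → queue [Pia, Xiu, Ava]
Visit Pia → queue [Xiu, Ava]
Visit Xiu → queue [Ava]
Visit Ava → queue []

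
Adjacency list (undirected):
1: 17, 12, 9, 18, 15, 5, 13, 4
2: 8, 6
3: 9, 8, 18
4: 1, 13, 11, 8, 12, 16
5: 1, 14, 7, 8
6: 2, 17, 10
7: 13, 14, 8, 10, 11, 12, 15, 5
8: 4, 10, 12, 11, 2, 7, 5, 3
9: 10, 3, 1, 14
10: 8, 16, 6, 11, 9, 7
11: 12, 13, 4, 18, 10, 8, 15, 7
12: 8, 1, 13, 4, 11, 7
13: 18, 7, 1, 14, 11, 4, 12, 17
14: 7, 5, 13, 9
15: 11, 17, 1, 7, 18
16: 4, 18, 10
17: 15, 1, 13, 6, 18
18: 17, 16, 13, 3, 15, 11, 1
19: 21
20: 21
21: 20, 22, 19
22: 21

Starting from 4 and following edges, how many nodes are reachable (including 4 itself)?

18

BFS from 4 visits: 4, 1, 8, 11, 12, 13, 16, 5, 9, 15, 17, 18, 2, 3, 7, 10, 14, 6
Reachable nodes: 18 of 22 total.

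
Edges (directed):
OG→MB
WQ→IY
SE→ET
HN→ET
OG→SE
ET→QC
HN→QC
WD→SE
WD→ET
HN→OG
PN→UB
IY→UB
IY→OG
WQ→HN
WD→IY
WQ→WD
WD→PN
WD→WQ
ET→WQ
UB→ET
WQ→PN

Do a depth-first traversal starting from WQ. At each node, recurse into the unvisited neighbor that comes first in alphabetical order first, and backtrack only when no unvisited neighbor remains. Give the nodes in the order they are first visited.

WQ, HN, ET, QC, OG, MB, SE, IY, UB, PN, WD

Visit WQ
WQ → HN
HN → ET
ET → QC
HN → OG
OG → MB
OG → SE
WQ → IY
IY → UB
WQ → PN
WQ → WD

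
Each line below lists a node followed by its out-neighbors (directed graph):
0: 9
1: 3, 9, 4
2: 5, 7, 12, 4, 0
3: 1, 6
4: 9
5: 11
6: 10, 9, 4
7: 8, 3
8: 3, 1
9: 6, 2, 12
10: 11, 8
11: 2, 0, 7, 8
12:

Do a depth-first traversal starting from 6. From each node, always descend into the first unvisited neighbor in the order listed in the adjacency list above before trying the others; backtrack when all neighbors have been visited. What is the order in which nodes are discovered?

Visit 6
6 → 10
10 → 11
11 → 2
2 → 5
2 → 7
7 → 8
8 → 3
3 → 1
1 → 9
9 → 12
1 → 4
2 → 0

6, 10, 11, 2, 5, 7, 8, 3, 1, 9, 12, 4, 0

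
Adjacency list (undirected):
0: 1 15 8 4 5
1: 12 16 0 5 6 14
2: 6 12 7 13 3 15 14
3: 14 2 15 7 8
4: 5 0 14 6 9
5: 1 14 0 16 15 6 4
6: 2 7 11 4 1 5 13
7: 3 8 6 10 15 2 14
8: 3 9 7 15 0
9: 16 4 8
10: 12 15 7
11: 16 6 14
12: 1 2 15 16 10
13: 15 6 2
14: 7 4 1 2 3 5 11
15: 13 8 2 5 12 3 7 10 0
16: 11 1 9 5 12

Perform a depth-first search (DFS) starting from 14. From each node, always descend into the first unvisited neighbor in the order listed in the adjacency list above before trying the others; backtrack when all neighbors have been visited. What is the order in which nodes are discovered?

14, 7, 3, 2, 6, 11, 16, 1, 12, 15, 13, 8, 9, 4, 5, 0, 10

Visit 14
14 → 7
7 → 3
3 → 2
2 → 6
6 → 11
11 → 16
16 → 1
1 → 12
12 → 15
15 → 13
15 → 8
8 → 9
9 → 4
4 → 5
5 → 0
15 → 10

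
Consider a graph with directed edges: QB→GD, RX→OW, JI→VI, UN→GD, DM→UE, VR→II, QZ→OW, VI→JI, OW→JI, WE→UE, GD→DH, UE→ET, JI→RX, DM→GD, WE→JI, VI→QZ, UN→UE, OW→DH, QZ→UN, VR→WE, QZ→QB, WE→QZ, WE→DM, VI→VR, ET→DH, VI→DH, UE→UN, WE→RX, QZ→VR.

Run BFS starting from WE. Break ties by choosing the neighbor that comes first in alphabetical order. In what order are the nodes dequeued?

WE DM JI QZ RX UE GD VI OW QB UN VR ET DH II

Visit WE; enqueue DM, JI, QZ, RX, UE → queue [DM, JI, QZ, RX, UE]
Visit DM; enqueue GD → queue [JI, QZ, RX, UE, GD]
Visit JI; enqueue VI → queue [QZ, RX, UE, GD, VI]
Visit QZ; enqueue OW, QB, UN, VR → queue [RX, UE, GD, VI, OW, QB, UN, VR]
Visit RX → queue [UE, GD, VI, OW, QB, UN, VR]
Visit UE; enqueue ET → queue [GD, VI, OW, QB, UN, VR, ET]
Visit GD; enqueue DH → queue [VI, OW, QB, UN, VR, ET, DH]
Visit VI → queue [OW, QB, UN, VR, ET, DH]
Visit OW → queue [QB, UN, VR, ET, DH]
Visit QB → queue [UN, VR, ET, DH]
Visit UN → queue [VR, ET, DH]
Visit VR; enqueue II → queue [ET, DH, II]
Visit ET → queue [DH, II]
Visit DH → queue [II]
Visit II → queue []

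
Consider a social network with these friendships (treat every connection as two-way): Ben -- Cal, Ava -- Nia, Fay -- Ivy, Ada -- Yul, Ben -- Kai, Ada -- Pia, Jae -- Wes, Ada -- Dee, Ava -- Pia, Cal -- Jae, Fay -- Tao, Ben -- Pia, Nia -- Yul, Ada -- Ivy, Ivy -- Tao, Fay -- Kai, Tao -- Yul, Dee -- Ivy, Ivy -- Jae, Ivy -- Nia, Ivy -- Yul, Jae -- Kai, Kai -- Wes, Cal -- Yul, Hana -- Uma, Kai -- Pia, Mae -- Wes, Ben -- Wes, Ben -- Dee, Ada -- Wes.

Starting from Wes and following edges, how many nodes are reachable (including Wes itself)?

15

BFS from Wes visits: Wes, Mae, Kai, Jae, Ben, Ada, Pia, Fay, Ivy, Cal, Dee, Yul, Ava, Tao, Nia
Reachable nodes: 15 of 17 total.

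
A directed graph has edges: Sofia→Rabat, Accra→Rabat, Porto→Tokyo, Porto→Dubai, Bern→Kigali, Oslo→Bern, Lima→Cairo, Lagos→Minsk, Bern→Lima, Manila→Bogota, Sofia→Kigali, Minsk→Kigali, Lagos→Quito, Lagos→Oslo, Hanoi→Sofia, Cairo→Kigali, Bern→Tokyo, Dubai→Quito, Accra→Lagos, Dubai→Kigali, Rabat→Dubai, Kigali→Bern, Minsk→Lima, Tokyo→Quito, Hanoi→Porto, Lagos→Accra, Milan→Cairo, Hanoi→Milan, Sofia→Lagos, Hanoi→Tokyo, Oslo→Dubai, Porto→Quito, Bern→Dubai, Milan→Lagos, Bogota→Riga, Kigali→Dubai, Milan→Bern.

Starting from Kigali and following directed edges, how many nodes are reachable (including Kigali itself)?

7

BFS from Kigali visits: Kigali, Bern, Dubai, Lima, Tokyo, Quito, Cairo
Reachable nodes: 7 of 19 total.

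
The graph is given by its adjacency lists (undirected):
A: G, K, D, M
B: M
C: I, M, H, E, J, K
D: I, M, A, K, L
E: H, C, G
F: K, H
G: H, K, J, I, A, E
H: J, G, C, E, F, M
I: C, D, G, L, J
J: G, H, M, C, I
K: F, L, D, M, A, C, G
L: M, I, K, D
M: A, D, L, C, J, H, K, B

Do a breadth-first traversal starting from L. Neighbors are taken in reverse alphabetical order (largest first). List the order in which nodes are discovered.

Visit L; enqueue M, K, I, D → queue [M, K, I, D]
Visit M; enqueue J, H, C, B, A → queue [K, I, D, J, H, C, B, A]
Visit K; enqueue G, F → queue [I, D, J, H, C, B, A, G, F]
Visit I → queue [D, J, H, C, B, A, G, F]
Visit D → queue [J, H, C, B, A, G, F]
Visit J → queue [H, C, B, A, G, F]
Visit H; enqueue E → queue [C, B, A, G, F, E]
Visit C → queue [B, A, G, F, E]
Visit B → queue [A, G, F, E]
Visit A → queue [G, F, E]
Visit G → queue [F, E]
Visit F → queue [E]
Visit E → queue []

L M K I D J H C B A G F E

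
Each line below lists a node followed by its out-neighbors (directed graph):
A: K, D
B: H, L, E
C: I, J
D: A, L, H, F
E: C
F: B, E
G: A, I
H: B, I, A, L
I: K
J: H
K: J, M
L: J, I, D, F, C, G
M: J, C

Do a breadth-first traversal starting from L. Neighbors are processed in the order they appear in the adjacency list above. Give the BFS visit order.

L → J → I → D → F → C → G → H → K → A → B → E → M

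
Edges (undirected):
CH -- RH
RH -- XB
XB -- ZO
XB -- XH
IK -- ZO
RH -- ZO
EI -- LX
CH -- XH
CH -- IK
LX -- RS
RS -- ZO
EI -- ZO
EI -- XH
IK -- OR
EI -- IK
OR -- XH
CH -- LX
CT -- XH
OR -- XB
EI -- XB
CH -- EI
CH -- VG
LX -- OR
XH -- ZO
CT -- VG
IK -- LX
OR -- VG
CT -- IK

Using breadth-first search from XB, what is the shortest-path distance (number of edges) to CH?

2

Level 0: XB
Level 1: EI, OR, RH, XH, ZO
Level 2: CH, CT, IK, LX, RS, VG
CH first appears at level 2.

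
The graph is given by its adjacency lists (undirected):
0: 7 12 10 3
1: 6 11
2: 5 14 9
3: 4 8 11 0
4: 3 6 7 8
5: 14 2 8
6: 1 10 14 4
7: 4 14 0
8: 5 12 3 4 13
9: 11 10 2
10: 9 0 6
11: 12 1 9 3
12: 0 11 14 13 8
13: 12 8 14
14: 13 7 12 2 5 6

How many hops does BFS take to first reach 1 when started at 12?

Level 0: 12
Level 1: 0, 8, 11, 13, 14
Level 2: 1, 2, 3, 4, 5, 6, 7, 9, 10
1 first appears at level 2.

2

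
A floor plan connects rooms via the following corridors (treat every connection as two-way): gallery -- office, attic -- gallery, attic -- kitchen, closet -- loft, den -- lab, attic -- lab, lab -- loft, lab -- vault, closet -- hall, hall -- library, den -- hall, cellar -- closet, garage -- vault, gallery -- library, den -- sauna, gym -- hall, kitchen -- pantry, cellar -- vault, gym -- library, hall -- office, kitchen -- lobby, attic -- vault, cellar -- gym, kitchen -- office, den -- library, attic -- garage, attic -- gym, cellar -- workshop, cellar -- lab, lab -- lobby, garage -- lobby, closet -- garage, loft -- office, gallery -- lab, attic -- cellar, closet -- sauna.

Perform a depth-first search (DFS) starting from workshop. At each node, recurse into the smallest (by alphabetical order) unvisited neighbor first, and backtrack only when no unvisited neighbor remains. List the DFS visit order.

workshop, cellar, attic, gallery, lab, den, hall, closet, garage, lobby, kitchen, office, loft, pantry, vault, sauna, gym, library

Visit workshop
workshop → cellar
cellar → attic
attic → gallery
gallery → lab
lab → den
den → hall
hall → closet
closet → garage
garage → lobby
lobby → kitchen
kitchen → office
office → loft
kitchen → pantry
garage → vault
closet → sauna
hall → gym
gym → library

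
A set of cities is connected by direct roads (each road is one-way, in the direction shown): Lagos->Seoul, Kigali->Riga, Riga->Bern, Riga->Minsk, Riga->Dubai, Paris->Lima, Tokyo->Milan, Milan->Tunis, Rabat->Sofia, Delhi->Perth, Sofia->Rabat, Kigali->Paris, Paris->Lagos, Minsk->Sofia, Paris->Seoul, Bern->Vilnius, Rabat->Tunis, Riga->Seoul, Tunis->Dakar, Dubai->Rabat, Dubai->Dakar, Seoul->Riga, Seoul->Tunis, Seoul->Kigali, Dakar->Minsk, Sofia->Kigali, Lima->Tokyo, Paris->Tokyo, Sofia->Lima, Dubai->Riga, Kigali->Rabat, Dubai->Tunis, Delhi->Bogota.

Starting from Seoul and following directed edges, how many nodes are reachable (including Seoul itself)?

16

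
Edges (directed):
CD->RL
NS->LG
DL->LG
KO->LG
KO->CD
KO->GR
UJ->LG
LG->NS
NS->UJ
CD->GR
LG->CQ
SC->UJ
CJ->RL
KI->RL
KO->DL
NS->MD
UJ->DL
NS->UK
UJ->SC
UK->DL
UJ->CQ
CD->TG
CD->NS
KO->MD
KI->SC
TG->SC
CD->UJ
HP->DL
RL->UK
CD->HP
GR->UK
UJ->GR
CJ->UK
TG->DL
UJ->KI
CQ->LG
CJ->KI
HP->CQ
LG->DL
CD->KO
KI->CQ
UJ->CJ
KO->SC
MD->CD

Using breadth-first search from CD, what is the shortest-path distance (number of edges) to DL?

Level 0: CD
Level 1: GR, HP, KO, NS, RL, TG, UJ
Level 2: CJ, CQ, DL, KI, LG, MD, SC, UK
DL first appears at level 2.

2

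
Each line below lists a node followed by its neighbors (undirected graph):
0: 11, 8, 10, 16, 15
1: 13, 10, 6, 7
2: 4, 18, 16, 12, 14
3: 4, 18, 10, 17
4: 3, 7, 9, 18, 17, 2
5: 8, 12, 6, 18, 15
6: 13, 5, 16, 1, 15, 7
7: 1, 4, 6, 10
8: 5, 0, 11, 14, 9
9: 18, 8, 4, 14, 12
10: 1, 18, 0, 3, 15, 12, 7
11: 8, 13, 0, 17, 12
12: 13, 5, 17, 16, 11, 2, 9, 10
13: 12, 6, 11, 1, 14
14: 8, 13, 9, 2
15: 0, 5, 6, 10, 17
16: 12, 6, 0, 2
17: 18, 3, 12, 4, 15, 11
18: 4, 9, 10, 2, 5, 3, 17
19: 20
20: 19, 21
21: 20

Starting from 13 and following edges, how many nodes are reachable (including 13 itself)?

19

BFS from 13 visits: 13, 12, 6, 11, 1, 14, 5, 17, 16, 2, 9, 10, 15, 7, 8, 0, 18, 3, 4
Reachable nodes: 19 of 22 total.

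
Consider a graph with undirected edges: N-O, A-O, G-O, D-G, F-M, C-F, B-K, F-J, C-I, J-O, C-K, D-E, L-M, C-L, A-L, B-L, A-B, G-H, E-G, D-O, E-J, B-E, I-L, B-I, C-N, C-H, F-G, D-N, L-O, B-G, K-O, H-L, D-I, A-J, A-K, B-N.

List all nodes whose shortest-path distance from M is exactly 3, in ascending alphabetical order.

D, E, K, N

Level 0: M
Level 1: F, L
Level 2: A, B, C, G, H, I, J, O
Level 3: D, E, K, N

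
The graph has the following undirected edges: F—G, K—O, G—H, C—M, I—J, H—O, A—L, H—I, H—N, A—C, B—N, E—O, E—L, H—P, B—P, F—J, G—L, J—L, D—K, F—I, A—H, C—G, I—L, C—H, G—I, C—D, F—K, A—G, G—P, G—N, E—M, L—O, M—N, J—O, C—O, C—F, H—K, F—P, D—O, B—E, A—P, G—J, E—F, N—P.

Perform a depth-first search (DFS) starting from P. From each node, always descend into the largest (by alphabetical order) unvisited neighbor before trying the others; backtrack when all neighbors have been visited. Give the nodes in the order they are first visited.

P, N, M, E, O, L, J, I, H, K, F, G, C, D, A, B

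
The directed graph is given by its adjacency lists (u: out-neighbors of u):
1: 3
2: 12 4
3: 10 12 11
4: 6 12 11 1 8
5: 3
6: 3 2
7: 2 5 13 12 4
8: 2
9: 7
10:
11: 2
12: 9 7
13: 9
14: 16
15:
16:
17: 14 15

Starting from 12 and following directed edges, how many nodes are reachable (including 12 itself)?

13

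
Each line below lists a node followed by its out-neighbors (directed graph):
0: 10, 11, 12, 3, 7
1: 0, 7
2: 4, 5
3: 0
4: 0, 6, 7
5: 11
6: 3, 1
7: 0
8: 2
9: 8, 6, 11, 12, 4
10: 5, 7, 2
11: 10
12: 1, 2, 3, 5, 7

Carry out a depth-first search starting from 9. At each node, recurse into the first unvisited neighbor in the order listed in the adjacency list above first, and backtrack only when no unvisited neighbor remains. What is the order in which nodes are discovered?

9 → 8 → 2 → 4 → 0 → 10 → 5 → 11 → 7 → 12 → 1 → 3 → 6

Visit 9
9 → 8
8 → 2
2 → 4
4 → 0
0 → 10
10 → 5
5 → 11
10 → 7
0 → 12
12 → 1
12 → 3
4 → 6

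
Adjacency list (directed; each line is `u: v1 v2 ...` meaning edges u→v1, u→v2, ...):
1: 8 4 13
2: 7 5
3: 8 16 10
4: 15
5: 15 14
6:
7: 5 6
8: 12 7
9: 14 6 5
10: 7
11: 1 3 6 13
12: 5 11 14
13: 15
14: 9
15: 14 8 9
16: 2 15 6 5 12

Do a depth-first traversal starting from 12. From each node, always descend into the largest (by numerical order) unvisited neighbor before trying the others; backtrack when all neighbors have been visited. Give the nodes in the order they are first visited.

Visit 12
12 → 14
14 → 9
9 → 6
9 → 5
5 → 15
15 → 8
8 → 7
12 → 11
11 → 13
11 → 3
3 → 16
16 → 2
3 → 10
11 → 1
1 → 4

12 → 14 → 9 → 6 → 5 → 15 → 8 → 7 → 11 → 13 → 3 → 16 → 2 → 10 → 1 → 4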